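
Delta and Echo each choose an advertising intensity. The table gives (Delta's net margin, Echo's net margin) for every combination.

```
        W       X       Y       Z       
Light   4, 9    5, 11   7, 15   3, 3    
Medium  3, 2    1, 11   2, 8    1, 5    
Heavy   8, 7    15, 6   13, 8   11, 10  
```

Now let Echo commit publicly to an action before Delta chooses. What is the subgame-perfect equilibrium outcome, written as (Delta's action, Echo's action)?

Backward induction with Echo moving first.
- W → Delta plays Heavy (best of 4, 3, 8); Echo gets 7.
- X → Delta plays Heavy (best of 5, 1, 15); Echo gets 6.
- Y → Delta plays Heavy (best of 7, 2, 13); Echo gets 8.
- Z → Delta plays Heavy (best of 3, 1, 11); Echo gets 10.
Among 7, 6, 8, 10, the best is 10 at Z. Subgame-perfect outcome: (Heavy, Z) with payoffs (11, 10).

(Heavy, Z)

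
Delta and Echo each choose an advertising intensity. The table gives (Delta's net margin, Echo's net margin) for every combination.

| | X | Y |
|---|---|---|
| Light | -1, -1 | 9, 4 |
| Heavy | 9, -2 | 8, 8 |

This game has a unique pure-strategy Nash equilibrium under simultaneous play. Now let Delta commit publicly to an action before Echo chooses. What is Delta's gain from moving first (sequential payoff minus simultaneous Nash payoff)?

Echo best-responds to each possible Delta move:
- Light: BR = Y, leader payoff 9.
- Heavy: BR = Y, leader payoff 8.
Delta's induced payoffs are 9, 8, so Delta commits to Light. Subgame-perfect outcome: (Light, Y) with payoffs (9, 4).
Under simultaneous play:
Delta's best replies: X→Heavy; Y→Light.
Echo's best replies: Light→Y; Heavy→Y.
Only (Light, Y) has each player best-responding; Nash payoffs (9, 4).
Delta's commitment gain: 9 − 9 = 0.

0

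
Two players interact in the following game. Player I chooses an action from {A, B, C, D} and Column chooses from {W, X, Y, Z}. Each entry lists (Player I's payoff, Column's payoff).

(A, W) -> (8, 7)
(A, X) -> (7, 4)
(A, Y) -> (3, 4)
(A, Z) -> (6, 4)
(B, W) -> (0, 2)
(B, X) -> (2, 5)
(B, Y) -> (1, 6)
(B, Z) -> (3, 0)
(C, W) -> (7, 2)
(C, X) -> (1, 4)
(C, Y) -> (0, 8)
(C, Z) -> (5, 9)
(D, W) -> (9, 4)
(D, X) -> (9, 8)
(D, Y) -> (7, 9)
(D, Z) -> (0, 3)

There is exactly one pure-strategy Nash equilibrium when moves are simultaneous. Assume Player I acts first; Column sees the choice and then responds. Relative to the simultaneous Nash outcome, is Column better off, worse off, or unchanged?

Column best-responds to each possible Player I move:
- A → Column plays W (best of 7, 4, 4, 4); Player I gets 8.
- B → Column plays Y (best of 2, 5, 6, 0); Player I gets 1.
- C → Column plays Z (best of 2, 4, 8, 9); Player I gets 5.
- D → Column plays Y (best of 4, 8, 9, 3); Player I gets 7.
Player I's induced payoffs are 8, 1, 5, 7, so Player I commits to A. Subgame-perfect outcome: (A, W) with payoffs (8, 7).
Under simultaneous play:
Player I's best replies: W→D; X→D; Y→D; Z→A.
Column's best replies: A→W; B→Y; C→Z; D→Y.
The unique mutual best reply is (D, Y), giving (7, 9).
Column earns 7 sequentially versus 9 at the Nash outcome: worse off.

worse off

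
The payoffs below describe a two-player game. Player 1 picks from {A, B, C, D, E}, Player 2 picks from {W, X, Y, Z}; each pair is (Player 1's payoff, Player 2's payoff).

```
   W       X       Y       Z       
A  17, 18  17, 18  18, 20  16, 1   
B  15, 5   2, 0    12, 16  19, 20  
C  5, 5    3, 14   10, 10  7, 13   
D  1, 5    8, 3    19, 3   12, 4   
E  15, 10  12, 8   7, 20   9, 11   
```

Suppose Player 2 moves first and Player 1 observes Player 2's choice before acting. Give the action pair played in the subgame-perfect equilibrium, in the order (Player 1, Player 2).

Work backward from Player 1's decision.
- W → Player 1 plays A (best of 17, 15, 5, 1, 15); Player 2 gets 18.
- X → Player 1 plays A (best of 17, 2, 3, 8, 12); Player 2 gets 18.
- Y → Player 1 plays D (best of 18, 12, 10, 19, 7); Player 2 gets 3.
- Z → Player 1 plays B (best of 16, 19, 7, 12, 9); Player 2 gets 20.
Among 18, 18, 3, 20, the best is 20 at Z. Subgame-perfect outcome: (B, Z) with payoffs (19, 20).

(B, Z)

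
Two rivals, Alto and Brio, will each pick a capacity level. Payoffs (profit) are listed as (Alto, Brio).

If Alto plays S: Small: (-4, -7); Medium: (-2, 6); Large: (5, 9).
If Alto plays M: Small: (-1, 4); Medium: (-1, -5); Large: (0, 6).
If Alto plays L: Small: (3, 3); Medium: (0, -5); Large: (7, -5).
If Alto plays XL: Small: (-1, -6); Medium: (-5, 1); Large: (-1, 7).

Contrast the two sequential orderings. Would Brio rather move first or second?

second

If Alto leads: Brio's best replies are S→Large, M→Large, L→Small, XL→Large; Alto's induced payoffs 5, 0, 3, -1; outcome (S, Large), payoffs (5, 9).
If Brio leads: Alto's best replies are Small→L, Medium→L, Large→L; Brio's induced payoffs 3, -5, -5; outcome (L, Small), payoffs (3, 3).
Brio gets 3 moving first and 9 moving second, so Brio prefers to move second.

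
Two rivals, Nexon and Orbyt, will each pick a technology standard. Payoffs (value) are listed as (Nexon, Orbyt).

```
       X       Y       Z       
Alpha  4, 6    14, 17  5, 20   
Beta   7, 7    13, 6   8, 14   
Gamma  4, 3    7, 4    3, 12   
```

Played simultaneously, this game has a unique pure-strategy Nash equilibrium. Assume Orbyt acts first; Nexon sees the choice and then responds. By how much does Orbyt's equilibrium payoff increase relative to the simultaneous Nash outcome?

Nexon best-responds to each possible Orbyt move:
- X: Nexon compares 4, 7, 4 and picks Beta; Orbyt would get 7.
- Y: Nexon compares 14, 13, 7 and picks Alpha; Orbyt would get 17.
- Z: Nexon compares 5, 8, 3 and picks Beta; Orbyt would get 14.
Maximizing over 7, 17, 14, Orbyt chooses Y. Subgame-perfect outcome: (Alpha, Y) with payoffs (14, 17).
Under simultaneous play:
Nexon's best replies: X→Beta; Y→Alpha; Z→Beta.
Orbyt's best replies: Alpha→Z; Beta→Z; Gamma→Z.
The unique mutual best reply is (Beta, Z), giving (8, 14).
Orbyt's commitment gain: 17 − 14 = 3.

3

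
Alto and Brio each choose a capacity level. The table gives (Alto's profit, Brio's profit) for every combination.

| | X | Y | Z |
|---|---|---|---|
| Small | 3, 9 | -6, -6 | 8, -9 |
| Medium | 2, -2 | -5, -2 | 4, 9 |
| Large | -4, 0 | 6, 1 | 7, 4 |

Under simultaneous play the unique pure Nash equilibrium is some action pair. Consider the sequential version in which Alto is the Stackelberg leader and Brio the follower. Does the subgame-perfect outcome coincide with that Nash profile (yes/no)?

Solve by backward induction (Alto leads).
- Small → Brio plays X (best of 9, -6, -9); Alto gets 3.
- Medium → Brio plays Z (best of -2, -2, 9); Alto gets 4.
- Large → Brio plays Z (best of 0, 1, 4); Alto gets 7.
Among 3, 4, 7, the best is 7 at Large. Subgame-perfect outcome: (Large, Z) with payoffs (7, 4).
For the simultaneous game, intersect best replies.
Alto's best replies: X→Small; Y→Large; Z→Small.
Brio's best replies: Small→X; Medium→Z; Large→Z.
The unique mutual best reply is (Small, X), giving (3, 9).
Sequential outcome (Large, Z) differs from the Nash profile (Small, X).

no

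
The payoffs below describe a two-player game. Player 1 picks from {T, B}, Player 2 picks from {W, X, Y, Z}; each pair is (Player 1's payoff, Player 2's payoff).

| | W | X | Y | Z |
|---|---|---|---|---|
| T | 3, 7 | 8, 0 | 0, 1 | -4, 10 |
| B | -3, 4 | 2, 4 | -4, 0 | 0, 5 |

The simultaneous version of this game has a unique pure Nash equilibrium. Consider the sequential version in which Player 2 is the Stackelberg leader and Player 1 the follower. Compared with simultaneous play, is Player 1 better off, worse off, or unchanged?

better off

Solve by backward induction (Player 2 leads).
- W: BR = T, leader payoff 7.
- X: BR = T, leader payoff 0.
- Y: BR = T, leader payoff 1.
- Z: BR = B, leader payoff 5.
Player 2's induced payoffs are 7, 0, 1, 5, so Player 2 commits to W. Subgame-perfect outcome: (T, W) with payoffs (3, 7).
For the simultaneous game, intersect best replies.
Player 1's best replies: W→T; X→T; Y→T; Z→B.
Player 2's best replies: T→Z; B→Z.
The unique mutual best reply is (B, Z), giving (0, 5).
Player 1 earns 3 sequentially versus 0 at the Nash outcome: better off.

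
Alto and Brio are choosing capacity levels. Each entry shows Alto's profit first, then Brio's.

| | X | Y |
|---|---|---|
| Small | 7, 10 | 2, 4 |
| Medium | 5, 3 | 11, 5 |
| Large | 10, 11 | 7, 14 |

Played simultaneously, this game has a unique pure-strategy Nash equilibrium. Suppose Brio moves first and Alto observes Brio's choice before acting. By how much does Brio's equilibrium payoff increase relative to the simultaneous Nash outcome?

6

Backward induction with Brio moving first.
- X → Alto plays Large (best of 7, 5, 10); Brio gets 11.
- Y → Alto plays Medium (best of 2, 11, 7); Brio gets 5.
Among 11, 5, the best is 11 at X. Subgame-perfect outcome: (Large, X) with payoffs (10, 11).
Under simultaneous play:
Alto's best replies: X→Large; Y→Medium.
Brio's best replies: Small→X; Medium→Y; Large→Y.
The unique mutual best reply is (Medium, Y), giving (11, 5).
Brio's commitment gain: 11 − 5 = 6.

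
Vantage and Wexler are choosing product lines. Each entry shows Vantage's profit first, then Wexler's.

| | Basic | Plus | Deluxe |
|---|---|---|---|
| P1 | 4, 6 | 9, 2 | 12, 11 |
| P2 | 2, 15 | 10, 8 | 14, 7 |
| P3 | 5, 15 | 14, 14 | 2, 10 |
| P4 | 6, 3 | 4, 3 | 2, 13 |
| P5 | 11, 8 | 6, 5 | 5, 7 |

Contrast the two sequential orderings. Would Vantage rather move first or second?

second

If Vantage leads: Wexler's best replies are P1→Deluxe, P2→Basic, P3→Basic, P4→Deluxe, P5→Basic; Vantage's induced payoffs 12, 2, 5, 2, 11; outcome (P1, Deluxe), payoffs (12, 11).
If Wexler leads: Vantage's best replies are Basic→P5, Plus→P3, Deluxe→P2; Wexler's induced payoffs 8, 14, 7; outcome (P3, Plus), payoffs (14, 14).
Vantage gets 12 moving first and 14 moving second, so Vantage prefers to move second.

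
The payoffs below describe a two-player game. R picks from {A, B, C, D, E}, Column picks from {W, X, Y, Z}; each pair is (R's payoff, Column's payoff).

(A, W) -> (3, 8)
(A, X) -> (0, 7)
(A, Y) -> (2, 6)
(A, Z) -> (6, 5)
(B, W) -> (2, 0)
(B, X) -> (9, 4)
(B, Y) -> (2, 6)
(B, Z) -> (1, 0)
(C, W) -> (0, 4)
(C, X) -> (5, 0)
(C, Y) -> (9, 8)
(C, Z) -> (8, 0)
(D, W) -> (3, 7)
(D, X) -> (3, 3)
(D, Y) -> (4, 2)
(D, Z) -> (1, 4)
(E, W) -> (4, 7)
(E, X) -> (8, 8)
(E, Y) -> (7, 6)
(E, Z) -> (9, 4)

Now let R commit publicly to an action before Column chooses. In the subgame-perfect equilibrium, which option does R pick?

Work backward from Column's decision.
- A → Column plays W (best of 8, 7, 6, 5); R gets 3.
- B → Column plays Y (best of 0, 4, 6, 0); R gets 2.
- C → Column plays Y (best of 4, 0, 8, 0); R gets 9.
- D → Column plays W (best of 7, 3, 2, 4); R gets 3.
- E → Column plays X (best of 7, 8, 6, 4); R gets 8.
R's induced payoffs are 3, 2, 9, 3, 8, so R commits to C. Subgame-perfect outcome: (C, Y) with payoffs (9, 8).

C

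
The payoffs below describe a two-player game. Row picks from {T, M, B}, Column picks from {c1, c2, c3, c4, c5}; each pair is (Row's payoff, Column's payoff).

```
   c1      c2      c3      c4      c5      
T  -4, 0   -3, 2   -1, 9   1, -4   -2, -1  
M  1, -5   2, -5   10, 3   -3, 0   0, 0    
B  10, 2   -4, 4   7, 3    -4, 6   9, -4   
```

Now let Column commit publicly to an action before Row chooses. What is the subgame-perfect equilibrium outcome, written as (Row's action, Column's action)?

Solve by backward induction (Column leads).
- c1: Row compares -4, 1, 10 and picks B; Column would get 2.
- c2: Row compares -3, 2, -4 and picks M; Column would get -5.
- c3: Row compares -1, 10, 7 and picks M; Column would get 3.
- c4: Row compares 1, -3, -4 and picks T; Column would get -4.
- c5: Row compares -2, 0, 9 and picks B; Column would get -4.
Maximizing over 2, -5, 3, -4, -4, Column chooses c3. Subgame-perfect outcome: (M, c3) with payoffs (10, 3).

(M, c3)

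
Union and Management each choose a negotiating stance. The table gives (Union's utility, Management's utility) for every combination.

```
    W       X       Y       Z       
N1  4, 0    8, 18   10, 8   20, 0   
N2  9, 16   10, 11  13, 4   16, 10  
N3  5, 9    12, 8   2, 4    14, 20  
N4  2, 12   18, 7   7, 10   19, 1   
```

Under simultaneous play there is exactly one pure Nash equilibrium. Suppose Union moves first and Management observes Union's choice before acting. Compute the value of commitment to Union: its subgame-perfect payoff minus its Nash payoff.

Solve by backward induction (Union leads).
- N1: Management compares 0, 18, 8, 0 and picks X; Union would get 8.
- N2: Management compares 16, 11, 4, 10 and picks W; Union would get 9.
- N3: Management compares 9, 8, 4, 20 and picks Z; Union would get 14.
- N4: Management compares 12, 7, 10, 1 and picks W; Union would get 2.
Maximizing over 8, 9, 14, 2, Union chooses N3. Subgame-perfect outcome: (N3, Z) with payoffs (14, 20).
For the simultaneous game, intersect best replies.
Union's best replies: W→N2; X→N4; Y→N2; Z→N1.
Management's best replies: N1→X; N2→W; N3→Z; N4→W.
Only (N2, W) has each player best-responding; Nash payoffs (9, 16).
Union's commitment gain: 14 − 9 = 5.

5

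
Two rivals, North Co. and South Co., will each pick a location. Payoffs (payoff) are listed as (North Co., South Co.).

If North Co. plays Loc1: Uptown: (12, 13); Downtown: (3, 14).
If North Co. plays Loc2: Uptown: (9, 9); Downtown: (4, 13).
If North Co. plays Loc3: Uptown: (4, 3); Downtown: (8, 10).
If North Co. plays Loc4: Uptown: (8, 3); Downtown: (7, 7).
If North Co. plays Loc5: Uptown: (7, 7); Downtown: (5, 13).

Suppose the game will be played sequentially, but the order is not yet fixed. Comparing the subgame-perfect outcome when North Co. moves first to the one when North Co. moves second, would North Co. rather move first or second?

If North Co. leads: South Co.'s best replies are Loc1→Downtown, Loc2→Downtown, Loc3→Downtown, Loc4→Downtown, Loc5→Downtown; North Co.'s induced payoffs 3, 4, 8, 7, 5; outcome (Loc3, Downtown), payoffs (8, 10).
If South Co. leads: North Co.'s best replies are Uptown→Loc1, Downtown→Loc3; South Co.'s induced payoffs 13, 10; outcome (Loc1, Uptown), payoffs (12, 13).
North Co. gets 8 moving first and 12 moving second, so North Co. prefers to move second.

second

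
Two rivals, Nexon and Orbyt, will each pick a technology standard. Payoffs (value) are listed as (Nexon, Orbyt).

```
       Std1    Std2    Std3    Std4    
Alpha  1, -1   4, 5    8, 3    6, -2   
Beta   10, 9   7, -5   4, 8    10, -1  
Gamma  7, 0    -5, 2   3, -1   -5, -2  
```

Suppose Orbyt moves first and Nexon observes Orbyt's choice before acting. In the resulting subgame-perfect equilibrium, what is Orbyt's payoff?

9

Backward induction with Orbyt moving first.
- Std1 → Nexon plays Beta (best of 1, 10, 7); Orbyt gets 9.
- Std2 → Nexon plays Beta (best of 4, 7, -5); Orbyt gets -5.
- Std3 → Nexon plays Alpha (best of 8, 4, 3); Orbyt gets 3.
- Std4 → Nexon plays Beta (best of 6, 10, -5); Orbyt gets -1.
Among 9, -5, 3, -1, the best is 9 at Std1. Subgame-perfect outcome: (Beta, Std1) with payoffs (10, 9).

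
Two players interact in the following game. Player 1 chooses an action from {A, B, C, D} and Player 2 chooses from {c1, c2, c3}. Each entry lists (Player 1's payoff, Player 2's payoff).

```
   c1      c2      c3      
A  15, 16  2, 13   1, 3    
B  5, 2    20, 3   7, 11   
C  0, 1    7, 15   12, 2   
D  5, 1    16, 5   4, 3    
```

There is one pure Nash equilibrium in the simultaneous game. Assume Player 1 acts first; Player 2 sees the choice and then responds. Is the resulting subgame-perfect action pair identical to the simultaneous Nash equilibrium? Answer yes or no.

Solve by backward induction (Player 1 leads).
- A: BR = c1, leader payoff 15.
- B: BR = c3, leader payoff 7.
- C: BR = c2, leader payoff 7.
- D: BR = c2, leader payoff 16.
Player 1's induced payoffs are 15, 7, 7, 16, so Player 1 commits to D. Subgame-perfect outcome: (D, c2) with payoffs (16, 5).
Now find the simultaneous Nash equilibrium.
Player 1's best replies: c1→A; c2→B; c3→C.
Player 2's best replies: A→c1; B→c3; C→c2; D→c2.
Only (A, c1) has each player best-responding; Nash payoffs (15, 16).
Sequential outcome (D, c2) differs from the Nash profile (A, c1).

no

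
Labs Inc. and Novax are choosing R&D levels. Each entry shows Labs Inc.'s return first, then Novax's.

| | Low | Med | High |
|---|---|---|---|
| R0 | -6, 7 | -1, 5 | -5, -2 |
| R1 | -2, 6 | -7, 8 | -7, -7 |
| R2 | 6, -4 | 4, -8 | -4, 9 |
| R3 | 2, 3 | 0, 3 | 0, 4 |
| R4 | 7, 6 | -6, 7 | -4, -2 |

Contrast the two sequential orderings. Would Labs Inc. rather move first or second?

second

If Labs Inc. leads: Novax's best replies are R0→Low, R1→Med, R2→High, R3→High, R4→Med; Labs Inc.'s induced payoffs -6, -7, -4, 0, -6; outcome (R3, High), payoffs (0, 4).
If Novax leads: Labs Inc.'s best replies are Low→R4, Med→R2, High→R3; Novax's induced payoffs 6, -8, 4; outcome (R4, Low), payoffs (7, 6).
Labs Inc. gets 0 moving first and 7 moving second, so Labs Inc. prefers to move second.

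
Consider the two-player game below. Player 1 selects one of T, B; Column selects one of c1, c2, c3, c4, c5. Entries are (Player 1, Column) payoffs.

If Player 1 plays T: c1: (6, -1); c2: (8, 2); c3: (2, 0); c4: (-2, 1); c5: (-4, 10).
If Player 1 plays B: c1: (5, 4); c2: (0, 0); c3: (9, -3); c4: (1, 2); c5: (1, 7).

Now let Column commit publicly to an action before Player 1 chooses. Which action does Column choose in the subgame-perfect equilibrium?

c5

Solve by backward induction (Column leads).
- c1: BR = T, leader payoff -1.
- c2: BR = T, leader payoff 2.
- c3: BR = B, leader payoff -3.
- c4: BR = B, leader payoff 2.
- c5: BR = B, leader payoff 7.
Column's induced payoffs are -1, 2, -3, 2, 7, so Column commits to c5. Subgame-perfect outcome: (B, c5) with payoffs (1, 7).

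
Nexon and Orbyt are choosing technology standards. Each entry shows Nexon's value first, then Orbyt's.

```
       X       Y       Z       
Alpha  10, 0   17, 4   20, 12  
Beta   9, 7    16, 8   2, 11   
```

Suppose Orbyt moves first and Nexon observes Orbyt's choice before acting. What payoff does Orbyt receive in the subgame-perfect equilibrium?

12

Backward induction with Orbyt moving first.
- X: Nexon compares 10, 9 and picks Alpha; Orbyt would get 0.
- Y: Nexon compares 17, 16 and picks Alpha; Orbyt would get 4.
- Z: Nexon compares 20, 2 and picks Alpha; Orbyt would get 12.
Orbyt's induced payoffs are 0, 4, 12, so Orbyt commits to Z. Subgame-perfect outcome: (Alpha, Z) with payoffs (20, 12).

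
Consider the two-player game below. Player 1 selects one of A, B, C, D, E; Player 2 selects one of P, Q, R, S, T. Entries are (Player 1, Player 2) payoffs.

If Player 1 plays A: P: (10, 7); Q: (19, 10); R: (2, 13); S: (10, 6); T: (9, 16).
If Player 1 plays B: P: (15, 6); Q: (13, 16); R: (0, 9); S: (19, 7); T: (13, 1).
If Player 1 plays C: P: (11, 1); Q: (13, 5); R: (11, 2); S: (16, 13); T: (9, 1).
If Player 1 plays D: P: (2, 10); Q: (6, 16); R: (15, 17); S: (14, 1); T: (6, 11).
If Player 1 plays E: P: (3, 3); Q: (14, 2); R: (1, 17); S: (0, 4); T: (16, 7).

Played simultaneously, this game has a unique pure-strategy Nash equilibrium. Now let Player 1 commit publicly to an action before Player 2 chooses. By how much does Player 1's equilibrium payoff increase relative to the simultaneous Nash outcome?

1

Backward induction with Player 1 moving first.
- A: Player 2 compares 7, 10, 13, 6, 16 and picks T; Player 1 would get 9.
- B: Player 2 compares 6, 16, 9, 7, 1 and picks Q; Player 1 would get 13.
- C: Player 2 compares 1, 5, 2, 13, 1 and picks S; Player 1 would get 16.
- D: Player 2 compares 10, 16, 17, 1, 11 and picks R; Player 1 would get 15.
- E: Player 2 compares 3, 2, 17, 4, 7 and picks R; Player 1 would get 1.
Player 1's induced payoffs are 9, 13, 16, 15, 1, so Player 1 commits to C. Subgame-perfect outcome: (C, S) with payoffs (16, 13).
For the simultaneous game, intersect best replies.
Player 1's best replies: P→B; Q→A; R→D; S→B; T→E.
Player 2's best replies: A→T; B→Q; C→S; D→R; E→R.
Only (D, R) has each player best-responding; Nash payoffs (15, 17).
Player 1's commitment gain: 16 − 15 = 1.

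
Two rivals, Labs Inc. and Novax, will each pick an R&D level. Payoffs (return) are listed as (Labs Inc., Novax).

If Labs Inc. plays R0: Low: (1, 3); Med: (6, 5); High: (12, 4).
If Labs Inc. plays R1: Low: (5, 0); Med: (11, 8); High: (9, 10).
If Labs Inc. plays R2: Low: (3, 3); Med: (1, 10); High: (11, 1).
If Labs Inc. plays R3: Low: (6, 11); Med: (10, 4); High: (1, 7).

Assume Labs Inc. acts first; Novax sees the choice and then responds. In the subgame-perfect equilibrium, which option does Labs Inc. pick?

Solve by backward induction (Labs Inc. leads).
- R0: Novax compares 3, 5, 4 and picks Med; Labs Inc. would get 6.
- R1: Novax compares 0, 8, 10 and picks High; Labs Inc. would get 9.
- R2: Novax compares 3, 10, 1 and picks Med; Labs Inc. would get 1.
- R3: Novax compares 11, 4, 7 and picks Low; Labs Inc. would get 6.
Labs Inc.'s induced payoffs are 6, 9, 1, 6, so Labs Inc. commits to R1. Subgame-perfect outcome: (R1, High) with payoffs (9, 10).

R1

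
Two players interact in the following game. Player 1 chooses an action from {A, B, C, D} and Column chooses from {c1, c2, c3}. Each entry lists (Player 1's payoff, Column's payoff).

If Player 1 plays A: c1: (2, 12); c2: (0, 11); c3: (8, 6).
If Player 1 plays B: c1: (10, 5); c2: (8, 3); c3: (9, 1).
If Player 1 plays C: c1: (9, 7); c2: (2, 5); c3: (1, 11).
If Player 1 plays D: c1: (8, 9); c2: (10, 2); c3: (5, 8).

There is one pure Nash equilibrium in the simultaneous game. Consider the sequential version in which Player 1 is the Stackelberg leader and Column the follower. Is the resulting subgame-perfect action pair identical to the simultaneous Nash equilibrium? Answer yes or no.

Solve by backward induction (Player 1 leads).
- A: BR = c1, leader payoff 2.
- B: BR = c1, leader payoff 10.
- C: BR = c3, leader payoff 1.
- D: BR = c1, leader payoff 8.
Player 1's induced payoffs are 2, 10, 1, 8, so Player 1 commits to B. Subgame-perfect outcome: (B, c1) with payoffs (10, 5).
Now find the simultaneous Nash equilibrium.
Player 1's best replies: c1→B; c2→D; c3→B.
Column's best replies: A→c1; B→c1; C→c3; D→c1.
Only (B, c1) has each player best-responding; Nash payoffs (10, 5).
Sequential outcome (B, c1) coincides with the Nash profile (B, c1).

yes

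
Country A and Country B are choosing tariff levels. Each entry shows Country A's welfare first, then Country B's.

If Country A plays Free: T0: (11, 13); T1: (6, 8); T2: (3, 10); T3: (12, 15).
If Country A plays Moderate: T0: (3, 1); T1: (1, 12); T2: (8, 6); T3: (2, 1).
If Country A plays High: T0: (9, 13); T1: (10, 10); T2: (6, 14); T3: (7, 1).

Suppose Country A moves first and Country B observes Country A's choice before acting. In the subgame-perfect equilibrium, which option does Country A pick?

Free

Work backward from Country B's decision.
- Free: BR = T3, leader payoff 12.
- Moderate: BR = T1, leader payoff 1.
- High: BR = T2, leader payoff 6.
Among 12, 1, 6, the best is 12 at Free. Subgame-perfect outcome: (Free, T3) with payoffs (12, 15).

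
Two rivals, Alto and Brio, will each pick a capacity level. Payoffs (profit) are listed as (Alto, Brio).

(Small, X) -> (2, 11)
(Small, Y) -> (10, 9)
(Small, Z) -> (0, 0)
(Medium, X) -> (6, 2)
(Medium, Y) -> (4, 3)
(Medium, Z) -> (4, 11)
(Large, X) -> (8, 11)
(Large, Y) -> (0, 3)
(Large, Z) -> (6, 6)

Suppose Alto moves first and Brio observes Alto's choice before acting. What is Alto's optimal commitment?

Brio best-responds to each possible Alto move:
- Small: Brio compares 11, 9, 0 and picks X; Alto would get 2.
- Medium: Brio compares 2, 3, 11 and picks Z; Alto would get 4.
- Large: Brio compares 11, 3, 6 and picks X; Alto would get 8.
Among 2, 4, 8, the best is 8 at Large. Subgame-perfect outcome: (Large, X) with payoffs (8, 11).

Large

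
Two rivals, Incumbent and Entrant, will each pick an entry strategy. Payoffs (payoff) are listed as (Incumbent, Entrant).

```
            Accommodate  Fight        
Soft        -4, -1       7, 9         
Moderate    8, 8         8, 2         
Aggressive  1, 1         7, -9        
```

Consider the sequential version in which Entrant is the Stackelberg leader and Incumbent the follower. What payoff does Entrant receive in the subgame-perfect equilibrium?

8

Incumbent best-responds to each possible Entrant move:
- Accommodate: BR = Moderate, leader payoff 8.
- Fight: BR = Moderate, leader payoff 2.
Among 8, 2, the best is 8 at Accommodate. Subgame-perfect outcome: (Moderate, Accommodate) with payoffs (8, 8).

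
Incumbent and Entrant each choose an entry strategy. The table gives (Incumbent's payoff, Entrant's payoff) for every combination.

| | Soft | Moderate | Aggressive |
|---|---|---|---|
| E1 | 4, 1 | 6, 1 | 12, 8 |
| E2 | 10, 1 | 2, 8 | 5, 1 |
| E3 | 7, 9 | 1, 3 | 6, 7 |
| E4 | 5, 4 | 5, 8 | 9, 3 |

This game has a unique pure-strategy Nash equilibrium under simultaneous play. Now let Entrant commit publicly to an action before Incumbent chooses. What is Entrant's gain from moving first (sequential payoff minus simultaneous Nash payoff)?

Incumbent best-responds to each possible Entrant move:
- Soft: Incumbent compares 4, 10, 7, 5 and picks E2; Entrant would get 1.
- Moderate: Incumbent compares 6, 2, 1, 5 and picks E1; Entrant would get 1.
- Aggressive: Incumbent compares 12, 5, 6, 9 and picks E1; Entrant would get 8.
Entrant's induced payoffs are 1, 1, 8, so Entrant commits to Aggressive. Subgame-perfect outcome: (E1, Aggressive) with payoffs (12, 8).
Under simultaneous play:
Incumbent's best replies: Soft→E2; Moderate→E1; Aggressive→E1.
Entrant's best replies: E1→Aggressive; E2→Moderate; E3→Soft; E4→Moderate.
The unique mutual best reply is (E1, Aggressive), giving (12, 8).
Entrant's commitment gain: 8 − 8 = 0.

0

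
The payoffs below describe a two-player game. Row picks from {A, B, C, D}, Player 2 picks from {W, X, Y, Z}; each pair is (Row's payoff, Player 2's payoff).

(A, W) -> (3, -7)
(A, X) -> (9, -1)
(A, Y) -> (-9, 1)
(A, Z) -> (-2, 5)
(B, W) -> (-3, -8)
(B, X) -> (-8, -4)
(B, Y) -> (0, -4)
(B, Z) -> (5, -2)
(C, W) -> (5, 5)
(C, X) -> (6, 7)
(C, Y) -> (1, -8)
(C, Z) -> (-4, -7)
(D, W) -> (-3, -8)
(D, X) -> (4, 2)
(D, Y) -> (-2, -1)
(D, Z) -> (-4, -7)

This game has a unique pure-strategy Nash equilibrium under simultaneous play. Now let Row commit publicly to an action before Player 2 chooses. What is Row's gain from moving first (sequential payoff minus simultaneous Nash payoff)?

Player 2 best-responds to each possible Row move:
- A: BR = Z, leader payoff -2.
- B: BR = Z, leader payoff 5.
- C: BR = X, leader payoff 6.
- D: BR = X, leader payoff 4.
Maximizing over -2, 5, 6, 4, Row chooses C. Subgame-perfect outcome: (C, X) with payoffs (6, 7).
Now find the simultaneous Nash equilibrium.
Row's best replies: W→C; X→A; Y→C; Z→B.
Player 2's best replies: A→Z; B→Z; C→X; D→X.
The unique mutual best reply is (B, Z), giving (5, -2).
Row's commitment gain: 6 − 5 = 1.

1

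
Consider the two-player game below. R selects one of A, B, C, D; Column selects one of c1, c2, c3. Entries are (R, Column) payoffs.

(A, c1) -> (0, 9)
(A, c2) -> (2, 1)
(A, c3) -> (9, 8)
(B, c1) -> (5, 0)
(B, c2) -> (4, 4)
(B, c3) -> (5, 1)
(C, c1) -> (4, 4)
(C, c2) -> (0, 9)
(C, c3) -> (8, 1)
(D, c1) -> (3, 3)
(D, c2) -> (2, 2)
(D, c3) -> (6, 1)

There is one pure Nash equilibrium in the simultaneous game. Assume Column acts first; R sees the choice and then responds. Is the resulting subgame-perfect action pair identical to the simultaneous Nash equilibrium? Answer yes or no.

no

Solve by backward induction (Column leads).
- c1: BR = B, leader payoff 0.
- c2: BR = B, leader payoff 4.
- c3: BR = A, leader payoff 8.
Among 0, 4, 8, the best is 8 at c3. Subgame-perfect outcome: (A, c3) with payoffs (9, 8).
Under simultaneous play:
R's best replies: c1→B; c2→B; c3→A.
Column's best replies: A→c1; B→c2; C→c2; D→c1.
The unique mutual best reply is (B, c2), giving (4, 4).
Sequential outcome (A, c3) differs from the Nash profile (B, c2).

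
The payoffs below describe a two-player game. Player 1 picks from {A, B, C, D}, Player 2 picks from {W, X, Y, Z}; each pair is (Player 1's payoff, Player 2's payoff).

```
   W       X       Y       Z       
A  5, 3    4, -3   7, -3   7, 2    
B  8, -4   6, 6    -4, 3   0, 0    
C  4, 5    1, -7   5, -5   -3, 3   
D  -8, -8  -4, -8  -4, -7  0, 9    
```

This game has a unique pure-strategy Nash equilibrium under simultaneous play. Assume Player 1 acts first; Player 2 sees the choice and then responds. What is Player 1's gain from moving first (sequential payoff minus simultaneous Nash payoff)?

Player 2 best-responds to each possible Player 1 move:
- A: BR = W, leader payoff 5.
- B: BR = X, leader payoff 6.
- C: BR = W, leader payoff 4.
- D: BR = Z, leader payoff 0.
Maximizing over 5, 6, 4, 0, Player 1 chooses B. Subgame-perfect outcome: (B, X) with payoffs (6, 6).
For the simultaneous game, intersect best replies.
Player 1's best replies: W→B; X→B; Y→A; Z→A.
Player 2's best replies: A→W; B→X; C→W; D→Z.
The unique mutual best reply is (B, X), giving (6, 6).
Player 1's commitment gain: 6 − 6 = 0.

0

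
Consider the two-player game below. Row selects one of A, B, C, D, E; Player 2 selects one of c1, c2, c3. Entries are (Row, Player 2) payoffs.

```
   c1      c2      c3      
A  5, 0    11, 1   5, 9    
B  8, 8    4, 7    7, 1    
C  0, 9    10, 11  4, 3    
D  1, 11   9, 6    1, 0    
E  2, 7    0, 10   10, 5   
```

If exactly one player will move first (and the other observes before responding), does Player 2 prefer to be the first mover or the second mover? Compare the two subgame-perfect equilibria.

second

If Row leads: Player 2's best replies are A→c3, B→c1, C→c2, D→c1, E→c2; Row's induced payoffs 5, 8, 10, 1, 0; outcome (C, c2), payoffs (10, 11).
If Player 2 leads: Row's best replies are c1→B, c2→A, c3→E; Player 2's induced payoffs 8, 1, 5; outcome (B, c1), payoffs (8, 8).
Player 2 gets 8 moving first and 11 moving second, so Player 2 prefers to move second.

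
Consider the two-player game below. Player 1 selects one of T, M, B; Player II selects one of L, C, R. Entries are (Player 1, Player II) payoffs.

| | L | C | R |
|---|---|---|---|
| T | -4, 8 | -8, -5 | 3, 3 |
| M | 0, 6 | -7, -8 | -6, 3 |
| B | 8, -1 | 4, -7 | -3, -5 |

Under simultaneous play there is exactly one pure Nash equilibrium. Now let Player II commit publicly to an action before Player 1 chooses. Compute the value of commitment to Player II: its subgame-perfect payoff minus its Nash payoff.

Solve by backward induction (Player II leads).
- L: BR = B, leader payoff -1.
- C: BR = B, leader payoff -7.
- R: BR = T, leader payoff 3.
Player II's induced payoffs are -1, -7, 3, so Player II commits to R. Subgame-perfect outcome: (T, R) with payoffs (3, 3).
Now find the simultaneous Nash equilibrium.
Player 1's best replies: L→B; C→B; R→T.
Player II's best replies: T→L; M→L; B→L.
Only (B, L) has each player best-responding; Nash payoffs (8, -1).
Player II's commitment gain: 3 − -1 = 4.

4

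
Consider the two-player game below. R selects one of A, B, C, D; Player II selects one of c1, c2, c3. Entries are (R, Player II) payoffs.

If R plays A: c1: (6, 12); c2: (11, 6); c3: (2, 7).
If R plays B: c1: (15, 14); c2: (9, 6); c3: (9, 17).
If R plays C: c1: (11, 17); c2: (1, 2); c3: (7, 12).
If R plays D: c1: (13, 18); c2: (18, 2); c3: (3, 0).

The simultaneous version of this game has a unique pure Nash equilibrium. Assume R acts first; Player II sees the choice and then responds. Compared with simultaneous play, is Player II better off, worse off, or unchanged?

Player II best-responds to each possible R move:
- A → Player II plays c1 (best of 12, 6, 7); R gets 6.
- B → Player II plays c3 (best of 14, 6, 17); R gets 9.
- C → Player II plays c1 (best of 17, 2, 12); R gets 11.
- D → Player II plays c1 (best of 18, 2, 0); R gets 13.
R's induced payoffs are 6, 9, 11, 13, so R commits to D. Subgame-perfect outcome: (D, c1) with payoffs (13, 18).
Under simultaneous play:
R's best replies: c1→B; c2→D; c3→B.
Player II's best replies: A→c1; B→c3; C→c1; D→c1.
Only (B, c3) has each player best-responding; Nash payoffs (9, 17).
Player II earns 18 sequentially versus 17 at the Nash outcome: better off.

better off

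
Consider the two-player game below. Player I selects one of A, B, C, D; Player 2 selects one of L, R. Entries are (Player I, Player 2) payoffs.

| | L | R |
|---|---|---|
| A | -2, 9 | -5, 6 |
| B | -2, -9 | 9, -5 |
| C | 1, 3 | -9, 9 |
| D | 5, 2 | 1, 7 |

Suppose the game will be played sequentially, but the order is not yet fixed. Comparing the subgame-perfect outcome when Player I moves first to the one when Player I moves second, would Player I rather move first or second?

first

If Player I leads: Player 2's best replies are A→L, B→R, C→R, D→R; Player I's induced payoffs -2, 9, -9, 1; outcome (B, R), payoffs (9, -5).
If Player 2 leads: Player I's best replies are L→D, R→B; Player 2's induced payoffs 2, -5; outcome (D, L), payoffs (5, 2).
Player I gets 9 moving first and 5 moving second, so Player I prefers to move first.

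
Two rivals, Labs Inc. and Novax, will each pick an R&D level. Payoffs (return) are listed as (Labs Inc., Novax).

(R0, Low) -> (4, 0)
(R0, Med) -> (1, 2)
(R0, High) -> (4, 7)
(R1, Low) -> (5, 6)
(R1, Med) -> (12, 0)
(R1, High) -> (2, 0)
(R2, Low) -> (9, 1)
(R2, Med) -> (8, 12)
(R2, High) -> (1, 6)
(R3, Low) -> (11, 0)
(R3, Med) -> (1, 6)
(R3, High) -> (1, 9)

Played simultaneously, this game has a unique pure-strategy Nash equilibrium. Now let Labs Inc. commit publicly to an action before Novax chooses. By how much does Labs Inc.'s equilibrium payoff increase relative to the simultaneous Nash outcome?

Backward induction with Labs Inc. moving first.
- R0: Novax compares 0, 2, 7 and picks High; Labs Inc. would get 4.
- R1: Novax compares 6, 0, 0 and picks Low; Labs Inc. would get 5.
- R2: Novax compares 1, 12, 6 and picks Med; Labs Inc. would get 8.
- R3: Novax compares 0, 6, 9 and picks High; Labs Inc. would get 1.
Labs Inc.'s induced payoffs are 4, 5, 8, 1, so Labs Inc. commits to R2. Subgame-perfect outcome: (R2, Med) with payoffs (8, 12).
For the simultaneous game, intersect best replies.
Labs Inc.'s best replies: Low→R3; Med→R1; High→R0.
Novax's best replies: R0→High; R1→Low; R2→Med; R3→High.
Only (R0, High) has each player best-responding; Nash payoffs (4, 7).
Labs Inc.'s commitment gain: 8 − 4 = 4.

4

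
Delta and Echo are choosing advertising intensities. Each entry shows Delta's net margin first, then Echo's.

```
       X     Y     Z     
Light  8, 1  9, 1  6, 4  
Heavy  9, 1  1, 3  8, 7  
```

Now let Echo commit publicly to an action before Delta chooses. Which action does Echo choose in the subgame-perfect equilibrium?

Z

Backward induction with Echo moving first.
- X: Delta compares 8, 9 and picks Heavy; Echo would get 1.
- Y: Delta compares 9, 1 and picks Light; Echo would get 1.
- Z: Delta compares 6, 8 and picks Heavy; Echo would get 7.
Among 1, 1, 7, the best is 7 at Z. Subgame-perfect outcome: (Heavy, Z) with payoffs (8, 7).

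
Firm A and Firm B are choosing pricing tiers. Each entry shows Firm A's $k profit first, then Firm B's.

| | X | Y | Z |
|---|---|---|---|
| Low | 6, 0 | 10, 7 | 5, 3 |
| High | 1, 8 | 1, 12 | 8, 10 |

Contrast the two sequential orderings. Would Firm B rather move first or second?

first

If Firm A leads: Firm B's best replies are Low→Y, High→Y; Firm A's induced payoffs 10, 1; outcome (Low, Y), payoffs (10, 7).
If Firm B leads: Firm A's best replies are X→Low, Y→Low, Z→High; Firm B's induced payoffs 0, 7, 10; outcome (High, Z), payoffs (8, 10).
Firm B gets 10 moving first and 7 moving second, so Firm B prefers to move first.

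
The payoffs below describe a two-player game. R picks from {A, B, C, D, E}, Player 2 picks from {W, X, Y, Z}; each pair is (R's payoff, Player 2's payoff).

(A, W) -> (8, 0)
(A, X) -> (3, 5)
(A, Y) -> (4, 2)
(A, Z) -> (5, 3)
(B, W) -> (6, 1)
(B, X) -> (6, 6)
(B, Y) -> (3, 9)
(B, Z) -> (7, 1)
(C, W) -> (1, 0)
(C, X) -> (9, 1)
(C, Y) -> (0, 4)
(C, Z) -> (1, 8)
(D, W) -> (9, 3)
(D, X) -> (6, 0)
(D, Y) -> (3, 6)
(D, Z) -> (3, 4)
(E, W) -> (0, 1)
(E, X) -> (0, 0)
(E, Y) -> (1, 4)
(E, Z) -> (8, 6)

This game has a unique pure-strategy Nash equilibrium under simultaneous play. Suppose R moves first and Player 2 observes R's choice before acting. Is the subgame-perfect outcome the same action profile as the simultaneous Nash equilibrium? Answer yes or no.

yes

Work backward from Player 2's decision.
- A: BR = X, leader payoff 3.
- B: BR = Y, leader payoff 3.
- C: BR = Z, leader payoff 1.
- D: BR = Y, leader payoff 3.
- E: BR = Z, leader payoff 8.
Maximizing over 3, 3, 1, 3, 8, R chooses E. Subgame-perfect outcome: (E, Z) with payoffs (8, 6).
Under simultaneous play:
R's best replies: W→D; X→C; Y→A; Z→E.
Player 2's best replies: A→X; B→Y; C→Z; D→Y; E→Z.
Only (E, Z) has each player best-responding; Nash payoffs (8, 6).
Sequential outcome (E, Z) coincides with the Nash profile (E, Z).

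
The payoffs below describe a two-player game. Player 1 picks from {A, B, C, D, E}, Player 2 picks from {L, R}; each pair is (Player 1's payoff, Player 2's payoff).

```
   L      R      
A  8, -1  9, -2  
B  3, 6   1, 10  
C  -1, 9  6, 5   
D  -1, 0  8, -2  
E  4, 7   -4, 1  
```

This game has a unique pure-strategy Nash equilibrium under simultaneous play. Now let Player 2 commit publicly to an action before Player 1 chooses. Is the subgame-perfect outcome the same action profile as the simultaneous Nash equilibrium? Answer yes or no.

Backward induction with Player 2 moving first.
- L → Player 1 plays A (best of 8, 3, -1, -1, 4); Player 2 gets -1.
- R → Player 1 plays A (best of 9, 1, 6, 8, -4); Player 2 gets -2.
Player 2's induced payoffs are -1, -2, so Player 2 commits to L. Subgame-perfect outcome: (A, L) with payoffs (8, -1).
Under simultaneous play:
Player 1's best replies: L→A; R→A.
Player 2's best replies: A→L; B→R; C→L; D→L; E→L.
The unique mutual best reply is (A, L), giving (8, -1).
Sequential outcome (A, L) coincides with the Nash profile (A, L).

yes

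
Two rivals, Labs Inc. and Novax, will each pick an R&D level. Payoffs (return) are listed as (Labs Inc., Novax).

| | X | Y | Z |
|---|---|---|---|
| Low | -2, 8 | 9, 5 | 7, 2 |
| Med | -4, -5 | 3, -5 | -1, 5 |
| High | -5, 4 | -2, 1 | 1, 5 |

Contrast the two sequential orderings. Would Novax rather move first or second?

first

If Labs Inc. leads: Novax's best replies are Low→X, Med→Z, High→Z; Labs Inc.'s induced payoffs -2, -1, 1; outcome (High, Z), payoffs (1, 5).
If Novax leads: Labs Inc.'s best replies are X→Low, Y→Low, Z→Low; Novax's induced payoffs 8, 5, 2; outcome (Low, X), payoffs (-2, 8).
Novax gets 8 moving first and 5 moving second, so Novax prefers to move first.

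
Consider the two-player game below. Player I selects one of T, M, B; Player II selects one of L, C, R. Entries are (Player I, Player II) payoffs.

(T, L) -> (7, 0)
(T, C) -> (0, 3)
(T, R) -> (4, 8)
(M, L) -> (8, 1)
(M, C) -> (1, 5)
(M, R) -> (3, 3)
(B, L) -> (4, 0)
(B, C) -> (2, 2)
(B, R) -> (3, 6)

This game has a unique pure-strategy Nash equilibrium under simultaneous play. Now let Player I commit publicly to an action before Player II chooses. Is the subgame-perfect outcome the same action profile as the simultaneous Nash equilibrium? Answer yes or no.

yes

Player II best-responds to each possible Player I move:
- T: Player II compares 0, 3, 8 and picks R; Player I would get 4.
- M: Player II compares 1, 5, 3 and picks C; Player I would get 1.
- B: Player II compares 0, 2, 6 and picks R; Player I would get 3.
Maximizing over 4, 1, 3, Player I chooses T. Subgame-perfect outcome: (T, R) with payoffs (4, 8).
For the simultaneous game, intersect best replies.
Player I's best replies: L→M; C→B; R→T.
Player II's best replies: T→R; M→C; B→R.
The unique mutual best reply is (T, R), giving (4, 8).
Sequential outcome (T, R) coincides with the Nash profile (T, R).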